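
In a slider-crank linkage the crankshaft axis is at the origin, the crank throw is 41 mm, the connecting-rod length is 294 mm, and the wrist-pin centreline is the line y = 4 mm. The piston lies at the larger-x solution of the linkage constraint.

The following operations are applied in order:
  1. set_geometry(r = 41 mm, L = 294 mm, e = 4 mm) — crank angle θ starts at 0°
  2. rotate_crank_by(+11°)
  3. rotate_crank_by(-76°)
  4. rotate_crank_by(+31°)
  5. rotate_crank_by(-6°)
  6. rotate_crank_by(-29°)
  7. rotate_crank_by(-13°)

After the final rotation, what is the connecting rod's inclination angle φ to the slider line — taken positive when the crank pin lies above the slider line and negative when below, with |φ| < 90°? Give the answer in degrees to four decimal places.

-8.7257

set_geometry: r = 41 mm, L = 294 mm, e = 4 mm; θ ← 0°
rotate_crank_by(+11°): θ ← 0° +11° = 11°
rotate_crank_by(-76°): θ ← 11° -76° = -65°
rotate_crank_by(+31°): θ ← -65° +31° = -34°
rotate_crank_by(-6°): θ ← -34° -6° = -40°
rotate_crank_by(-29°): θ ← -40° -29° = -69°
rotate_crank_by(-13°): θ ← -69° -13° = -82°
crank pin P = (r cos θ, r sin θ) = (5.706097, -40.600991)
h = r sin θ − e = -40.600991 − 4 = -44.600991
sin φ = h / L = -44.600991 / 294 = -0.15170405
φ = arcsin(-0.15170405) = -8.725692°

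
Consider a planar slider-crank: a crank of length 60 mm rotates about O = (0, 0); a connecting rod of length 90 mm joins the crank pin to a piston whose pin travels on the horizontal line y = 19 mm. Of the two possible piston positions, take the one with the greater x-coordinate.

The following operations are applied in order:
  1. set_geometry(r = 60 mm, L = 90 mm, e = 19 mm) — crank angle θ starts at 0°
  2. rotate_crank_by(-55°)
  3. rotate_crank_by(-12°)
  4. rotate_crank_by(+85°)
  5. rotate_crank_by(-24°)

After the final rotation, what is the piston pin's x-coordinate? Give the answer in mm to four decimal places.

set_geometry: r = 60 mm, L = 90 mm, e = 19 mm; θ ← 0°
rotate_crank_by(-55°): θ ← 0° -55° = -55°
rotate_crank_by(-12°): θ ← -55° -12° = -67°
rotate_crank_by(+85°): θ ← -67° +85° = 18°
rotate_crank_by(-24°): θ ← 18° -24° = -6°
crank pin P = (r cos θ, r sin θ) = (59.671314, -6.271708)
h = r sin θ − e = -6.271708 − 19 = -25.271708
x = r cos θ + √(L² − h²) = 59.671314 + √(8100.0 − 638.6592) = 59.671314 + 86.379053 = 146.050367

146.0504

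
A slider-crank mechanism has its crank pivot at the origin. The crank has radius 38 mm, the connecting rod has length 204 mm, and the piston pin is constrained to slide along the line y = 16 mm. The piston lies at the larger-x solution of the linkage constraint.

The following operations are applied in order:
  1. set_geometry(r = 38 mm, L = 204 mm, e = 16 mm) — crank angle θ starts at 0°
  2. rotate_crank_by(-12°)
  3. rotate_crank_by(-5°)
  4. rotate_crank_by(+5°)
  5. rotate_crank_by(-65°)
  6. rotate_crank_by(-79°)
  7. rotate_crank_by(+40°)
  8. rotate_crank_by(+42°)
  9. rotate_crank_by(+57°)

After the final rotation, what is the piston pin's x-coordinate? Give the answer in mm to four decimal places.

set_geometry: r = 38 mm, L = 204 mm, e = 16 mm; θ ← 0°
rotate_crank_by(-12°): θ ← 0° -12° = -12°
rotate_crank_by(-5°): θ ← -12° -5° = -17°
rotate_crank_by(+5°): θ ← -17° +5° = -12°
rotate_crank_by(-65°): θ ← -12° -65° = -77°
rotate_crank_by(-79°): θ ← -77° -79° = -156°
rotate_crank_by(+40°): θ ← -156° +40° = -116°
rotate_crank_by(+42°): θ ← -116° +42° = -74°
rotate_crank_by(+57°): θ ← -74° +57° = -17°
crank pin P = (r cos θ, r sin θ) = (36.339581, -11.110125)
h = r sin θ − e = -11.110125 − 16 = -27.110125
x = r cos θ + √(L² − h²) = 36.339581 + √(41616.0 − 734.9589) = 36.339581 + 202.190606 = 238.530187

238.5302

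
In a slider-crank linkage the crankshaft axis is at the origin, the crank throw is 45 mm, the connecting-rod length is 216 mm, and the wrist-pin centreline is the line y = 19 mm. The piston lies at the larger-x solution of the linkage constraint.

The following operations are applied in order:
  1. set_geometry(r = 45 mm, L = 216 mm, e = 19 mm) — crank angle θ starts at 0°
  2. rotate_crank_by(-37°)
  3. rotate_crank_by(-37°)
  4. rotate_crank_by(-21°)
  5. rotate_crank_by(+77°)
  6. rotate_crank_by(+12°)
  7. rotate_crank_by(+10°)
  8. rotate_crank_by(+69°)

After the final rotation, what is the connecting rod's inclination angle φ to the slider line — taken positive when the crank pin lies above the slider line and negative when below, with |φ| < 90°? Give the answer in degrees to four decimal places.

set_geometry: r = 45 mm, L = 216 mm, e = 19 mm; θ ← 0°
rotate_crank_by(-37°): θ ← 0° -37° = -37°
rotate_crank_by(-37°): θ ← -37° -37° = -74°
rotate_crank_by(-21°): θ ← -74° -21° = -95°
rotate_crank_by(+77°): θ ← -95° +77° = -18°
rotate_crank_by(+12°): θ ← -18° +12° = -6°
rotate_crank_by(+10°): θ ← -6° +10° = 4°
rotate_crank_by(+69°): θ ← 4° +69° = 73°
crank pin P = (r cos θ, r sin θ) = (13.156727, 43.033714)
h = r sin θ − e = 43.033714 − 19 = 24.033714
sin φ = h / L = 24.033714 / 216 = 0.11126719
φ = arcsin(0.11126719) = 6.388369°

6.3884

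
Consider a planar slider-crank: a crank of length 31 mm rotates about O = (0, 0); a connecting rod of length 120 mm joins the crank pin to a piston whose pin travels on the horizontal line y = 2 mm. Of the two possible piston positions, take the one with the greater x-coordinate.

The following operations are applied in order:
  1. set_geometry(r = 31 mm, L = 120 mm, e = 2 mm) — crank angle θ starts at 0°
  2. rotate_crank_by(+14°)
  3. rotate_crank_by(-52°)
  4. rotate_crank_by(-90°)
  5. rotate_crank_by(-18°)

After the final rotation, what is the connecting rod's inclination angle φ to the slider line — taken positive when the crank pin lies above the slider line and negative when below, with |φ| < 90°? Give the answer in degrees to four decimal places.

-9.2722

set_geometry: r = 31 mm, L = 120 mm, e = 2 mm; θ ← 0°
rotate_crank_by(+14°): θ ← 0° +14° = 14°
rotate_crank_by(-52°): θ ← 14° -52° = -38°
rotate_crank_by(-90°): θ ← -38° -90° = -128°
rotate_crank_by(-18°): θ ← -128° -18° = -146°
crank pin P = (r cos θ, r sin θ) = (-25.700165, -17.334980)
h = r sin θ − e = -17.334980 − 2 = -19.334980
sin φ = h / L = -19.334980 / 120 = -0.16112483
φ = arcsin(-0.16112483) = -9.272192°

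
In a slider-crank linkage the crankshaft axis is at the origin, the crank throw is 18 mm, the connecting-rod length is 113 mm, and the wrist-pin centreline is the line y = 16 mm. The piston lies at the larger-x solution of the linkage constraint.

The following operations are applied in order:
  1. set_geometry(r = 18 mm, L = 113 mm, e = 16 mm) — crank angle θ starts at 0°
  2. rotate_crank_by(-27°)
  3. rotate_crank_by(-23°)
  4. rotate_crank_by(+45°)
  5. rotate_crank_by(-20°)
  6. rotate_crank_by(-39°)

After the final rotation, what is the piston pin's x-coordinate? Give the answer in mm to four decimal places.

set_geometry: r = 18 mm, L = 113 mm, e = 16 mm; θ ← 0°
rotate_crank_by(-27°): θ ← 0° -27° = -27°
rotate_crank_by(-23°): θ ← -27° -23° = -50°
rotate_crank_by(+45°): θ ← -50° +45° = -5°
rotate_crank_by(-20°): θ ← -5° -20° = -25°
rotate_crank_by(-39°): θ ← -25° -39° = -64°
crank pin P = (r cos θ, r sin θ) = (7.890681, -16.178293)
h = r sin θ − e = -16.178293 − 16 = -32.178293
x = r cos θ + √(L² − h²) = 7.890681 + √(12769.0 − 1035.4425) = 7.890681 + 108.321547 = 116.212227

116.2122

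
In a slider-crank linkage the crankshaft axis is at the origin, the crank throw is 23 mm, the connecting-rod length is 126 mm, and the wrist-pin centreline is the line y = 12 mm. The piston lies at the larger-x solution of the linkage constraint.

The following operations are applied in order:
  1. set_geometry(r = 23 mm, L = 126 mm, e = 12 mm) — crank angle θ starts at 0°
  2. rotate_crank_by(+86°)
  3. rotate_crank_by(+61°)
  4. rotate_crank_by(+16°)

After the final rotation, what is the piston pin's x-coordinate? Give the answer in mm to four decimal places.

103.8945

set_geometry: r = 23 mm, L = 126 mm, e = 12 mm; θ ← 0°
rotate_crank_by(+86°): θ ← 0° +86° = 86°
rotate_crank_by(+61°): θ ← 86° +61° = 147°
rotate_crank_by(+16°): θ ← 147° +16° = 163°
crank pin P = (r cos θ, r sin θ) = (-21.995009, 6.724549)
h = r sin θ − e = 6.724549 − 12 = -5.275451
x = r cos θ + √(L² − h²) = -21.995009 + √(15876.0 − 27.8304) = -21.995009 + 125.889514 = 103.894504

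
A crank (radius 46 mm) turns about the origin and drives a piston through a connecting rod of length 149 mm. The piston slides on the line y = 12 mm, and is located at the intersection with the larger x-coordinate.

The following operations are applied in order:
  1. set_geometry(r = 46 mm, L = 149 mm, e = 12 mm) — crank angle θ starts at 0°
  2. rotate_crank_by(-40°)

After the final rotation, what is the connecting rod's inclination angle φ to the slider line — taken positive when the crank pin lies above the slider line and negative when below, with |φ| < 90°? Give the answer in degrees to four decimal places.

set_geometry: r = 46 mm, L = 149 mm, e = 12 mm; θ ← 0°
rotate_crank_by(-40°): θ ← 0° -40° = -40°
crank pin P = (r cos θ, r sin θ) = (35.238044, -29.568230)
h = r sin θ − e = -29.568230 − 12 = -41.568230
sin φ = h / L = -41.568230 / 149 = -0.27898141
φ = arcsin(-0.27898141) = -16.199421°

-16.1994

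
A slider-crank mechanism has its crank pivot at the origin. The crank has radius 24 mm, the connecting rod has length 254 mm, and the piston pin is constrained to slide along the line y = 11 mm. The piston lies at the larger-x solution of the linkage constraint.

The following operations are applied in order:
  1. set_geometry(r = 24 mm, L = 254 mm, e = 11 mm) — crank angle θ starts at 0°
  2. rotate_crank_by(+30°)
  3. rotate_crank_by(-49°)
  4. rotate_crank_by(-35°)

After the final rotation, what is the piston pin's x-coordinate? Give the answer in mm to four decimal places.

266.2791

set_geometry: r = 24 mm, L = 254 mm, e = 11 mm; θ ← 0°
rotate_crank_by(+30°): θ ← 0° +30° = 30°
rotate_crank_by(-49°): θ ← 30° -49° = -19°
rotate_crank_by(-35°): θ ← -19° -35° = -54°
crank pin P = (r cos θ, r sin θ) = (14.106846, -19.416408)
h = r sin θ − e = -19.416408 − 11 = -30.416408
x = r cos θ + √(L² − h²) = 14.106846 + √(64516.0 − 925.1579) = 14.106846 + 252.172247 = 266.279093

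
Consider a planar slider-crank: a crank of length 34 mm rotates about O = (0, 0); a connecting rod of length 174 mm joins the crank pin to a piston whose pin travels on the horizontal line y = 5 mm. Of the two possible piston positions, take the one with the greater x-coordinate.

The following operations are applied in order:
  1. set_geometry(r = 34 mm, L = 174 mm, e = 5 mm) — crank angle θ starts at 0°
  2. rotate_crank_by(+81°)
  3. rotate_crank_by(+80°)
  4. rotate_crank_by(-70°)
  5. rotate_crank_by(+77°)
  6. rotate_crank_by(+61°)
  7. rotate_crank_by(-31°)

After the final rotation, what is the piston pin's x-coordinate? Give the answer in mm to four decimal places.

set_geometry: r = 34 mm, L = 174 mm, e = 5 mm; θ ← 0°
rotate_crank_by(+81°): θ ← 0° +81° = 81°
rotate_crank_by(+80°): θ ← 81° +80° = 161°
rotate_crank_by(-70°): θ ← 161° -70° = 91°
rotate_crank_by(+77°): θ ← 91° +77° = 168°
rotate_crank_by(+61°): θ ← 168° +61° = 229°
rotate_crank_by(-31°): θ ← 229° -31° = 198°
crank pin P = (r cos θ, r sin θ) = (-32.335922, -10.506578)
h = r sin θ − e = -10.506578 − 5 = -15.506578
x = r cos θ + √(L² − h²) = -32.335922 + √(30276.0 − 240.4540) = -32.335922 + 173.307663 = 140.971741

140.9717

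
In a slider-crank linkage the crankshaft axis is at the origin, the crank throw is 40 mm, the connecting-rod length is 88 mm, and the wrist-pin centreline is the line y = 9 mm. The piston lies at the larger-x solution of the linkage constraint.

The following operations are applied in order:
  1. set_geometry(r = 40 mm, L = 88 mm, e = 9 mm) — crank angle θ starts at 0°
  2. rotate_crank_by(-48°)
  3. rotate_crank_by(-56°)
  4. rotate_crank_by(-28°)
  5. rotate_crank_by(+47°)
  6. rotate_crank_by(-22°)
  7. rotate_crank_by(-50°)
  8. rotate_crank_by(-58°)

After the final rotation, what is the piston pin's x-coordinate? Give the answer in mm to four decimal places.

set_geometry: r = 40 mm, L = 88 mm, e = 9 mm; θ ← 0°
rotate_crank_by(-48°): θ ← 0° -48° = -48°
rotate_crank_by(-56°): θ ← -48° -56° = -104°
rotate_crank_by(-28°): θ ← -104° -28° = -132°
rotate_crank_by(+47°): θ ← -132° +47° = -85°
rotate_crank_by(-22°): θ ← -85° -22° = -107°
rotate_crank_by(-50°): θ ← -107° -50° = -157°
rotate_crank_by(-58°): θ ← -157° -58° = -215°
crank pin P = (r cos θ, r sin θ) = (-32.766082, 22.943057)
h = r sin θ − e = 22.943057 − 9 = 13.943057
x = r cos θ + √(L² − h²) = -32.766082 + √(7744.0 − 194.4089) = -32.766082 + 86.888383 = 54.122302

54.1223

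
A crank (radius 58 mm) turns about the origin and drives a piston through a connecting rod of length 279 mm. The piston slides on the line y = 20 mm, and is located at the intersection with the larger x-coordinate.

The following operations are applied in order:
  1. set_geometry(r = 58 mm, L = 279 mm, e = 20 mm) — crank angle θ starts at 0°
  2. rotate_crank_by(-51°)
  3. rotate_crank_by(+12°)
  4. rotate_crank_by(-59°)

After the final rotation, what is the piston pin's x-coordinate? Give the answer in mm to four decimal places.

set_geometry: r = 58 mm, L = 279 mm, e = 20 mm; θ ← 0°
rotate_crank_by(-51°): θ ← 0° -51° = -51°
rotate_crank_by(+12°): θ ← -51° +12° = -39°
rotate_crank_by(-59°): θ ← -39° -59° = -98°
crank pin P = (r cos θ, r sin θ) = (-8.072040, -57.435548)
h = r sin θ − e = -57.435548 − 20 = -77.435548
x = r cos θ + √(L² − h²) = -8.072040 + √(77841.0 − 5996.2641) = -8.072040 + 268.038684 = 259.966644

259.9666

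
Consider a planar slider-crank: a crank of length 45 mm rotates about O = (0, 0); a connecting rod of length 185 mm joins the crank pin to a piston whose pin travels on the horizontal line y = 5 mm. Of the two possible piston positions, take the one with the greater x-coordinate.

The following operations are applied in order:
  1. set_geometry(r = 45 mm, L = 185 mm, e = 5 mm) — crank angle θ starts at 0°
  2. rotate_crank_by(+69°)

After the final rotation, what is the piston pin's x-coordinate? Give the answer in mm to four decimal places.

set_geometry: r = 45 mm, L = 185 mm, e = 5 mm; θ ← 0°
rotate_crank_by(+69°): θ ← 0° +69° = 69°
crank pin P = (r cos θ, r sin θ) = (16.126558, 42.011119)
h = r sin θ − e = 42.011119 − 5 = 37.011119
x = r cos θ + √(L² − h²) = 16.126558 + √(34225.0 − 1369.8229) = 16.126558 + 181.259971 = 197.386529

197.3865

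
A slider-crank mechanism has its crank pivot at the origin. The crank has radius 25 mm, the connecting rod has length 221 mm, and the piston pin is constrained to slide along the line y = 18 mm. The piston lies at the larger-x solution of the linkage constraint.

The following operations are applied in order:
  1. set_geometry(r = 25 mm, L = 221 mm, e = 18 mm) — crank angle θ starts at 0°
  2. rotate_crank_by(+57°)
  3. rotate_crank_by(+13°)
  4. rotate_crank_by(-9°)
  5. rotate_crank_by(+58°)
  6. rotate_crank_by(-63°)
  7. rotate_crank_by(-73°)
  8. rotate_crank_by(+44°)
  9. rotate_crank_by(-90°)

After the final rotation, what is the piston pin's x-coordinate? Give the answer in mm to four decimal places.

set_geometry: r = 25 mm, L = 221 mm, e = 18 mm; θ ← 0°
rotate_crank_by(+57°): θ ← 0° +57° = 57°
rotate_crank_by(+13°): θ ← 57° +13° = 70°
rotate_crank_by(-9°): θ ← 70° -9° = 61°
rotate_crank_by(+58°): θ ← 61° +58° = 119°
rotate_crank_by(-63°): θ ← 119° -63° = 56°
rotate_crank_by(-73°): θ ← 56° -73° = -17°
rotate_crank_by(+44°): θ ← -17° +44° = 27°
rotate_crank_by(-90°): θ ← 27° -90° = -63°
crank pin P = (r cos θ, r sin θ) = (11.349762, -22.275163)
h = r sin θ − e = -22.275163 − 18 = -40.275163
x = r cos θ + √(L² − h²) = 11.349762 + √(48841.0 − 1622.0888) = 11.349762 + 217.299128 = 228.648891

228.6489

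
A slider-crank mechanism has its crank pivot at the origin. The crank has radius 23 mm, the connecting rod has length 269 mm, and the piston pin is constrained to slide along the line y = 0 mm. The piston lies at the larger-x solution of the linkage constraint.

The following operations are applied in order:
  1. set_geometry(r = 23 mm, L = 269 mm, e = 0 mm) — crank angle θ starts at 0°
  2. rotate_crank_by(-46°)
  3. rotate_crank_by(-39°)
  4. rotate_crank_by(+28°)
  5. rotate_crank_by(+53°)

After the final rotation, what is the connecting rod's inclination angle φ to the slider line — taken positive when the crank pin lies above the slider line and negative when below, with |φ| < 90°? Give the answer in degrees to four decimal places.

set_geometry: r = 23 mm, L = 269 mm, e = 0 mm; θ ← 0°
rotate_crank_by(-46°): θ ← 0° -46° = -46°
rotate_crank_by(-39°): θ ← -46° -39° = -85°
rotate_crank_by(+28°): θ ← -85° +28° = -57°
rotate_crank_by(+53°): θ ← -57° +53° = -4°
crank pin P = (r cos θ, r sin θ) = (22.943973, -1.604399)
h = r sin θ − e = -1.604399 − 0 = -1.604399
sin φ = h / L = -1.604399 / 269 = -0.00596431
φ = arcsin(-0.00596431) = -0.341732°

-0.3417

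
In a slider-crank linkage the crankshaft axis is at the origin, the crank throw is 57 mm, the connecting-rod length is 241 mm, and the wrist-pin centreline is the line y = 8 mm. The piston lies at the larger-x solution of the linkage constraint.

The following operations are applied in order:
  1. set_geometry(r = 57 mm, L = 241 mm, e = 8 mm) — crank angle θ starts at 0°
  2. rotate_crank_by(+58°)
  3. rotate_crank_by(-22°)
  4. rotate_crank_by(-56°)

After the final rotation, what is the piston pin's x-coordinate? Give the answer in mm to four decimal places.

set_geometry: r = 57 mm, L = 241 mm, e = 8 mm; θ ← 0°
rotate_crank_by(+58°): θ ← 0° +58° = 58°
rotate_crank_by(-22°): θ ← 58° -22° = 36°
rotate_crank_by(-56°): θ ← 36° -56° = -20°
crank pin P = (r cos θ, r sin θ) = (53.562479, -19.495148)
h = r sin θ − e = -19.495148 − 8 = -27.495148
x = r cos θ + √(L² − h²) = 53.562479 + √(58081.0 − 755.9832) = 53.562479 + 239.426433 = 292.988912

292.9889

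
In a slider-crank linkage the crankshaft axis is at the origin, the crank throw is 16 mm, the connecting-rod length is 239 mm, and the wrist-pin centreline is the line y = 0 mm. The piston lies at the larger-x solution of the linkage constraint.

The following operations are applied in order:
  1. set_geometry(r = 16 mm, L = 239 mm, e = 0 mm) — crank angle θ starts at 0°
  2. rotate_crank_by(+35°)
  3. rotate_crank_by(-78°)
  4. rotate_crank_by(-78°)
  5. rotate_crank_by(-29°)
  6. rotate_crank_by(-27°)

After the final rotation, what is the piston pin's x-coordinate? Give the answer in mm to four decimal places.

223.0205

set_geometry: r = 16 mm, L = 239 mm, e = 0 mm; θ ← 0°
rotate_crank_by(+35°): θ ← 0° +35° = 35°
rotate_crank_by(-78°): θ ← 35° -78° = -43°
rotate_crank_by(-78°): θ ← -43° -78° = -121°
rotate_crank_by(-29°): θ ← -121° -29° = -150°
rotate_crank_by(-27°): θ ← -150° -27° = -177°
crank pin P = (r cos θ, r sin θ) = (-15.978073, -0.837375)
h = r sin θ − e = -0.837375 − 0 = -0.837375
x = r cos θ + √(L² − h²) = -15.978073 + √(57121.0 − 0.7012) = -15.978073 + 238.998533 = 223.020460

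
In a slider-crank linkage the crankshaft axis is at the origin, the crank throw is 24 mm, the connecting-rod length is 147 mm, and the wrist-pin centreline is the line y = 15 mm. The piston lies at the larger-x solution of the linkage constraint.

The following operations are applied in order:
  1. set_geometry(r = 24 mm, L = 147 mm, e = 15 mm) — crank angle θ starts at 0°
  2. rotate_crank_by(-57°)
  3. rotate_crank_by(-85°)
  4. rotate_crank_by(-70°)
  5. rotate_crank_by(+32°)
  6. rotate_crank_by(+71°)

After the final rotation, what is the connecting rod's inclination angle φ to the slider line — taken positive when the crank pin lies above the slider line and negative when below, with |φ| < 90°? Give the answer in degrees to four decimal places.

set_geometry: r = 24 mm, L = 147 mm, e = 15 mm; θ ← 0°
rotate_crank_by(-57°): θ ← 0° -57° = -57°
rotate_crank_by(-85°): θ ← -57° -85° = -142°
rotate_crank_by(-70°): θ ← -142° -70° = -212°
rotate_crank_by(+32°): θ ← -212° +32° = -180°
rotate_crank_by(+71°): θ ← -180° +71° = -109°
crank pin P = (r cos θ, r sin θ) = (-7.813636, -22.692446)
h = r sin θ − e = -22.692446 − 15 = -37.692446
sin φ = h / L = -37.692446 / 147 = -0.25641120
φ = arcsin(-0.25641120) = -14.857221°

-14.8572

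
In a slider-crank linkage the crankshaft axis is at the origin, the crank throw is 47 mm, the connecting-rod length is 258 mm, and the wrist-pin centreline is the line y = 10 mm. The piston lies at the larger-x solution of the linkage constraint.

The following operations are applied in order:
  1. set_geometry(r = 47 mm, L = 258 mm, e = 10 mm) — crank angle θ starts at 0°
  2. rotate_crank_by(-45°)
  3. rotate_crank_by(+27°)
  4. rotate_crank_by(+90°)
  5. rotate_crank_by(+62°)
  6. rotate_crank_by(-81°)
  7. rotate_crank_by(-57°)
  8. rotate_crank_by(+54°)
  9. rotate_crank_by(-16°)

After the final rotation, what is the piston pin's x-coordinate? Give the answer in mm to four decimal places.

296.4505

set_geometry: r = 47 mm, L = 258 mm, e = 10 mm; θ ← 0°
rotate_crank_by(-45°): θ ← 0° -45° = -45°
rotate_crank_by(+27°): θ ← -45° +27° = -18°
rotate_crank_by(+90°): θ ← -18° +90° = 72°
rotate_crank_by(+62°): θ ← 72° +62° = 134°
rotate_crank_by(-81°): θ ← 134° -81° = 53°
rotate_crank_by(-57°): θ ← 53° -57° = -4°
rotate_crank_by(+54°): θ ← -4° +54° = 50°
rotate_crank_by(-16°): θ ← 50° -16° = 34°
crank pin P = (r cos θ, r sin θ) = (38.964766, 26.282066)
h = r sin θ − e = 26.282066 − 10 = 16.282066
x = r cos θ + √(L² − h²) = 38.964766 + √(66564.0 − 265.1057) = 38.964766 + 257.485717 = 296.450483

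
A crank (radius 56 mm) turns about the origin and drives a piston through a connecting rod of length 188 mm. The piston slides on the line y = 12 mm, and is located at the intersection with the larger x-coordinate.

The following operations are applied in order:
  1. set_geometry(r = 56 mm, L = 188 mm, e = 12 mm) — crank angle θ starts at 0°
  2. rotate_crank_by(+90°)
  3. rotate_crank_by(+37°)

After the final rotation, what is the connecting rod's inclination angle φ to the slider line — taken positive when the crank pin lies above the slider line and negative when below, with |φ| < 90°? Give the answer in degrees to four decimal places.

10.0241

set_geometry: r = 56 mm, L = 188 mm, e = 12 mm; θ ← 0°
rotate_crank_by(+90°): θ ← 0° +90° = 90°
rotate_crank_by(+37°): θ ← 90° +37° = 127°
crank pin P = (r cos θ, r sin θ) = (-33.701641, 44.723589)
h = r sin θ − e = 44.723589 − 12 = 32.723589
sin φ = h / L = 32.723589 / 188 = 0.17406164
φ = arcsin(0.17406164) = 10.024056°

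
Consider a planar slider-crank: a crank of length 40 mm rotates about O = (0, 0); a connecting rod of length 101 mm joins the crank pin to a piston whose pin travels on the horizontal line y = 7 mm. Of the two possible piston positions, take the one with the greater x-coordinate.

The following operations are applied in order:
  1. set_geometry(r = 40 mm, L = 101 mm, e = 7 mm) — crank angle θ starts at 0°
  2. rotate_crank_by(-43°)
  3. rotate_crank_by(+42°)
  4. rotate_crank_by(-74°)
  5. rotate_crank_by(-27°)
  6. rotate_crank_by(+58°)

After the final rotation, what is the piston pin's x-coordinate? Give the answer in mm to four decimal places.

set_geometry: r = 40 mm, L = 101 mm, e = 7 mm; θ ← 0°
rotate_crank_by(-43°): θ ← 0° -43° = -43°
rotate_crank_by(+42°): θ ← -43° +42° = -1°
rotate_crank_by(-74°): θ ← -1° -74° = -75°
rotate_crank_by(-27°): θ ← -75° -27° = -102°
rotate_crank_by(+58°): θ ← -102° +58° = -44°
crank pin P = (r cos θ, r sin θ) = (28.773592, -27.786335)
h = r sin θ − e = -27.786335 − 7 = -34.786335
x = r cos θ + √(L² − h²) = 28.773592 + √(10201.0 − 1210.0891) = 28.773592 + 94.820414 = 123.594006

123.5940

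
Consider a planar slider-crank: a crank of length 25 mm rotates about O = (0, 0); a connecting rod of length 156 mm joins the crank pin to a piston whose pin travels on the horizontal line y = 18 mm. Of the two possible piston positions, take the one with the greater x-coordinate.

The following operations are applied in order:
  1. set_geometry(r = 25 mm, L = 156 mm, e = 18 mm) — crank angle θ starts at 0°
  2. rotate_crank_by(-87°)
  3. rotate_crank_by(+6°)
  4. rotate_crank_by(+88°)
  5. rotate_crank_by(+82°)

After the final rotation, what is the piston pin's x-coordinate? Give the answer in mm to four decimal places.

156.2794

set_geometry: r = 25 mm, L = 156 mm, e = 18 mm; θ ← 0°
rotate_crank_by(-87°): θ ← 0° -87° = -87°
rotate_crank_by(+6°): θ ← -87° +6° = -81°
rotate_crank_by(+88°): θ ← -81° +88° = 7°
rotate_crank_by(+82°): θ ← 7° +82° = 89°
crank pin P = (r cos θ, r sin θ) = (0.436310, 24.996192)
h = r sin θ − e = 24.996192 − 18 = 6.996192
x = r cos θ + √(L² − h²) = 0.436310 + √(24336.0 − 48.9467) = 0.436310 + 155.843041 = 156.279351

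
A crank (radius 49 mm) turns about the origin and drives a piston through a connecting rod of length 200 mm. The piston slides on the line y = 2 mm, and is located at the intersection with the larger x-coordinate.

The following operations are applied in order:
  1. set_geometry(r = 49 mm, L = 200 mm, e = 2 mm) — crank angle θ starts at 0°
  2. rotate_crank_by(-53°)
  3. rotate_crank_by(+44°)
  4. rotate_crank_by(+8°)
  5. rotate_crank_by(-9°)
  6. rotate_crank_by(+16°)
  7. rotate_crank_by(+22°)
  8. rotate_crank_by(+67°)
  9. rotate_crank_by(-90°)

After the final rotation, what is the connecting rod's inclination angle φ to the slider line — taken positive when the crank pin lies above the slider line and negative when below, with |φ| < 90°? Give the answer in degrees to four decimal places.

set_geometry: r = 49 mm, L = 200 mm, e = 2 mm; θ ← 0°
rotate_crank_by(-53°): θ ← 0° -53° = -53°
rotate_crank_by(+44°): θ ← -53° +44° = -9°
rotate_crank_by(+8°): θ ← -9° +8° = -1°
rotate_crank_by(-9°): θ ← -1° -9° = -10°
rotate_crank_by(+16°): θ ← -10° +16° = 6°
rotate_crank_by(+22°): θ ← 6° +22° = 28°
rotate_crank_by(+67°): θ ← 28° +67° = 95°
rotate_crank_by(-90°): θ ← 95° -90° = 5°
crank pin P = (r cos θ, r sin θ) = (48.813540, 4.270631)
h = r sin θ − e = 4.270631 − 2 = 2.270631
sin φ = h / L = 2.270631 / 200 = 0.01135316
φ = arcsin(0.01135316) = 0.650502°

0.6505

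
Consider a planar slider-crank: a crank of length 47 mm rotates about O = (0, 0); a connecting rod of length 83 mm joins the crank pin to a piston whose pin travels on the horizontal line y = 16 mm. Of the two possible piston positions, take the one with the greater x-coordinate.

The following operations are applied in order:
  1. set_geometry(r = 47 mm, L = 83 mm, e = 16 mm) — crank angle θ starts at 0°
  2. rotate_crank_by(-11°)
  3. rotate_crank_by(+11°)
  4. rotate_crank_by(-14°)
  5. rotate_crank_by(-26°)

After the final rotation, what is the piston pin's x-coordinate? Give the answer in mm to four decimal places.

set_geometry: r = 47 mm, L = 83 mm, e = 16 mm; θ ← 0°
rotate_crank_by(-11°): θ ← 0° -11° = -11°
rotate_crank_by(+11°): θ ← -11° +11° = 0°
rotate_crank_by(-14°): θ ← 0° -14° = -14°
rotate_crank_by(-26°): θ ← -14° -26° = -40°
crank pin P = (r cos θ, r sin θ) = (36.004089, -30.211018)
h = r sin θ − e = -30.211018 − 16 = -46.211018
x = r cos θ + √(L² − h²) = 36.004089 + √(6889.0 − 2135.4582) = 36.004089 + 68.945934 = 104.950023

104.9500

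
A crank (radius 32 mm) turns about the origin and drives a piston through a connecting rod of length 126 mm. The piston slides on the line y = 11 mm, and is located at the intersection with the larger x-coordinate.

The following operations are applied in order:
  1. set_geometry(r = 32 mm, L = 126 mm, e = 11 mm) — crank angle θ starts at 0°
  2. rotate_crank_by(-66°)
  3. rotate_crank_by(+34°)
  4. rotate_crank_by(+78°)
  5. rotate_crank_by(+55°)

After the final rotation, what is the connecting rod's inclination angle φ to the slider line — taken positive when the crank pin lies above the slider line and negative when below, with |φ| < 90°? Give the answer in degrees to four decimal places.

9.3230

set_geometry: r = 32 mm, L = 126 mm, e = 11 mm; θ ← 0°
rotate_crank_by(-66°): θ ← 0° -66° = -66°
rotate_crank_by(+34°): θ ← -66° +34° = -32°
rotate_crank_by(+78°): θ ← -32° +78° = 46°
rotate_crank_by(+55°): θ ← 46° +55° = 101°
crank pin P = (r cos θ, r sin θ) = (-6.105888, 31.412070)
h = r sin θ − e = 31.412070 − 11 = 20.412070
sin φ = h / L = 20.412070 / 126 = 0.16200055
φ = arcsin(0.16200055) = 9.323035°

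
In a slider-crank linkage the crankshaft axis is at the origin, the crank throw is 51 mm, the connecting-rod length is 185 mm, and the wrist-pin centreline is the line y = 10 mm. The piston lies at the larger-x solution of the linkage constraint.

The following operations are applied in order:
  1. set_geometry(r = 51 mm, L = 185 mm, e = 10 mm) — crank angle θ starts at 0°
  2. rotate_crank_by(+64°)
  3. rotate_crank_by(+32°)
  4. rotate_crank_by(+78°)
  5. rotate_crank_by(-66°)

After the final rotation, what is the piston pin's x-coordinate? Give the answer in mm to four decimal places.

set_geometry: r = 51 mm, L = 185 mm, e = 10 mm; θ ← 0°
rotate_crank_by(+64°): θ ← 0° +64° = 64°
rotate_crank_by(+32°): θ ← 64° +32° = 96°
rotate_crank_by(+78°): θ ← 96° +78° = 174°
rotate_crank_by(-66°): θ ← 174° -66° = 108°
crank pin P = (r cos θ, r sin θ) = (-15.759867, 48.503882)
h = r sin θ − e = 48.503882 − 10 = 38.503882
x = r cos θ + √(L² − h²) = -15.759867 + √(34225.0 − 1482.5490) = -15.759867 + 180.948753 = 165.188886

165.1889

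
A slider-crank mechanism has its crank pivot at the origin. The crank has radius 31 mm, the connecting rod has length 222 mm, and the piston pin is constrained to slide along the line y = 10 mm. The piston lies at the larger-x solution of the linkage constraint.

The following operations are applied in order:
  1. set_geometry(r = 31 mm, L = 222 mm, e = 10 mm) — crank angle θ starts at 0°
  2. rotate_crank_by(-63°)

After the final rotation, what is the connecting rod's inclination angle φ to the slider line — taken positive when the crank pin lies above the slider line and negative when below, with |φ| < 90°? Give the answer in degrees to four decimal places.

set_geometry: r = 31 mm, L = 222 mm, e = 10 mm; θ ← 0°
rotate_crank_by(-63°): θ ← 0° -63° = -63°
crank pin P = (r cos θ, r sin θ) = (14.073705, -27.621202)
h = r sin θ − e = -27.621202 − 10 = -37.621202
sin φ = h / L = -37.621202 / 222 = -0.16946487
φ = arcsin(-0.16946487) = -9.756707°

-9.7567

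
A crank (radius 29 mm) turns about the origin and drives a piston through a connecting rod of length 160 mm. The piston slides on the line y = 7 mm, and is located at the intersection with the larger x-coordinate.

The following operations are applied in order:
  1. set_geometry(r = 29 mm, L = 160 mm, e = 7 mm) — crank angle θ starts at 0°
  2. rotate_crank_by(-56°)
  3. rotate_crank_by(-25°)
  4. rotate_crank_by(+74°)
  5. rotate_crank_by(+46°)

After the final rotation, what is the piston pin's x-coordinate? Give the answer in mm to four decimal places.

182.1412

set_geometry: r = 29 mm, L = 160 mm, e = 7 mm; θ ← 0°
rotate_crank_by(-56°): θ ← 0° -56° = -56°
rotate_crank_by(-25°): θ ← -56° -25° = -81°
rotate_crank_by(+74°): θ ← -81° +74° = -7°
rotate_crank_by(+46°): θ ← -7° +46° = 39°
crank pin P = (r cos θ, r sin θ) = (22.537233, 18.250291)
h = r sin θ − e = 18.250291 − 7 = 11.250291
x = r cos θ + √(L² − h²) = 22.537233 + √(25600.0 − 126.5691) = 22.537233 + 159.603982 = 182.141214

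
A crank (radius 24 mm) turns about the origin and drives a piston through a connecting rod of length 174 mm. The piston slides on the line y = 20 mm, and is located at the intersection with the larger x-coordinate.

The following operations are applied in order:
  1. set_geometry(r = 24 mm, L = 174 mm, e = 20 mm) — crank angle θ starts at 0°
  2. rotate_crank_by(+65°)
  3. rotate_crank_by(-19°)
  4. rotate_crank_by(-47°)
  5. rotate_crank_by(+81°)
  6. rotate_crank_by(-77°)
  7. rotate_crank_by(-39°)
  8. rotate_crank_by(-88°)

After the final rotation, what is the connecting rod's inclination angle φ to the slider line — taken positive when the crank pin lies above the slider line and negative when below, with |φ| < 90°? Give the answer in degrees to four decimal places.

set_geometry: r = 24 mm, L = 174 mm, e = 20 mm; θ ← 0°
rotate_crank_by(+65°): θ ← 0° +65° = 65°
rotate_crank_by(-19°): θ ← 65° -19° = 46°
rotate_crank_by(-47°): θ ← 46° -47° = -1°
rotate_crank_by(+81°): θ ← -1° +81° = 80°
rotate_crank_by(-77°): θ ← 80° -77° = 3°
rotate_crank_by(-39°): θ ← 3° -39° = -36°
rotate_crank_by(-88°): θ ← -36° -88° = -124°
crank pin P = (r cos θ, r sin θ) = (-13.420630, -19.896902)
h = r sin θ − e = -19.896902 − 20 = -39.896902
sin φ = h / L = -39.896902 / 174 = -0.22929254
φ = arcsin(-0.22929254) = -13.255424°

-13.2554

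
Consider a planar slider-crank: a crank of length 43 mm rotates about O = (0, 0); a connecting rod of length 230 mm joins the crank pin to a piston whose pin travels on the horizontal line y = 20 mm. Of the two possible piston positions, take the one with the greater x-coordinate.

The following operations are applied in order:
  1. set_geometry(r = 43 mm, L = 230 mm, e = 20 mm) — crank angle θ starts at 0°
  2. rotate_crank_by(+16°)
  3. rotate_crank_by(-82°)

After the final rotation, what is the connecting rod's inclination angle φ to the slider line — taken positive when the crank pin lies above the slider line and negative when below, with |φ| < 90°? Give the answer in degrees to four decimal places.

-14.9366

set_geometry: r = 43 mm, L = 230 mm, e = 20 mm; θ ← 0°
rotate_crank_by(+16°): θ ← 0° +16° = 16°
rotate_crank_by(-82°): θ ← 16° -82° = -66°
crank pin P = (r cos θ, r sin θ) = (17.489676, -39.282455)
h = r sin θ − e = -39.282455 − 20 = -59.282455
sin φ = h / L = -59.282455 / 230 = -0.25774980
φ = arcsin(-0.25774980) = -14.936585°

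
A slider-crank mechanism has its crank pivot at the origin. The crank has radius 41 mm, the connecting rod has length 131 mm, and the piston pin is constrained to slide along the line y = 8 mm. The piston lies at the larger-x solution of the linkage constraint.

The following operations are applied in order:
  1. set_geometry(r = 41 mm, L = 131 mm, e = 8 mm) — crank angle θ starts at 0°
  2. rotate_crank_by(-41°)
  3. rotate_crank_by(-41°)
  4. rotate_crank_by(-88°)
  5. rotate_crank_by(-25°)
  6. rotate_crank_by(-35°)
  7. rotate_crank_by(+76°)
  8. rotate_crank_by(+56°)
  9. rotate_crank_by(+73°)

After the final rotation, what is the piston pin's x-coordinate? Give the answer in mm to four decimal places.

165.6869

set_geometry: r = 41 mm, L = 131 mm, e = 8 mm; θ ← 0°
rotate_crank_by(-41°): θ ← 0° -41° = -41°
rotate_crank_by(-41°): θ ← -41° -41° = -82°
rotate_crank_by(-88°): θ ← -82° -88° = -170°
rotate_crank_by(-25°): θ ← -170° -25° = -195°
rotate_crank_by(-35°): θ ← -195° -35° = -230°
rotate_crank_by(+76°): θ ← -230° +76° = -154°
rotate_crank_by(+56°): θ ← -154° +56° = -98°
rotate_crank_by(+73°): θ ← -98° +73° = -25°
crank pin P = (r cos θ, r sin θ) = (37.158619, -17.327349)
h = r sin θ − e = -17.327349 − 8 = -25.327349
x = r cos θ + √(L² − h²) = 37.158619 + √(17161.0 − 641.4746) = 37.158619 + 128.528306 = 165.686925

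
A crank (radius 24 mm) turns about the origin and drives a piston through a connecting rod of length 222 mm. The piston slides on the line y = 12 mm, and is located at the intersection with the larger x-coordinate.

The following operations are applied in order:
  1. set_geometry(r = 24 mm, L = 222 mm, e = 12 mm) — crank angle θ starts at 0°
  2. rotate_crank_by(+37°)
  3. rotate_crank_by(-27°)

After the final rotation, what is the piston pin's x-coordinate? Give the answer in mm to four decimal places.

245.4972

set_geometry: r = 24 mm, L = 222 mm, e = 12 mm; θ ← 0°
rotate_crank_by(+37°): θ ← 0° +37° = 37°
rotate_crank_by(-27°): θ ← 37° -27° = 10°
crank pin P = (r cos θ, r sin θ) = (23.635386, 4.167556)
h = r sin θ − e = 4.167556 − 12 = -7.832444
x = r cos θ + √(L² − h²) = 23.635386 + √(49284.0 − 61.3472) = 23.635386 + 221.861788 = 245.497174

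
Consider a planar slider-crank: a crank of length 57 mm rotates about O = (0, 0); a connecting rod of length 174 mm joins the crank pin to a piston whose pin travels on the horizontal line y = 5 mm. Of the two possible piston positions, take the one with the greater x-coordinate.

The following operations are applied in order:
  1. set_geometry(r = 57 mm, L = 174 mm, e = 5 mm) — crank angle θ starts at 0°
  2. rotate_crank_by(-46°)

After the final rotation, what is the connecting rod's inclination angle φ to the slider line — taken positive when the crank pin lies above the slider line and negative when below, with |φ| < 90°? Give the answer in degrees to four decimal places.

set_geometry: r = 57 mm, L = 174 mm, e = 5 mm; θ ← 0°
rotate_crank_by(-46°): θ ← 0° -46° = -46°
crank pin P = (r cos θ, r sin θ) = (39.595527, -41.002369)
h = r sin θ − e = -41.002369 − 5 = -46.002369
sin φ = h / L = -46.002369 / 174 = -0.26438143
φ = arcsin(-0.26438143) = -15.330200°

-15.3302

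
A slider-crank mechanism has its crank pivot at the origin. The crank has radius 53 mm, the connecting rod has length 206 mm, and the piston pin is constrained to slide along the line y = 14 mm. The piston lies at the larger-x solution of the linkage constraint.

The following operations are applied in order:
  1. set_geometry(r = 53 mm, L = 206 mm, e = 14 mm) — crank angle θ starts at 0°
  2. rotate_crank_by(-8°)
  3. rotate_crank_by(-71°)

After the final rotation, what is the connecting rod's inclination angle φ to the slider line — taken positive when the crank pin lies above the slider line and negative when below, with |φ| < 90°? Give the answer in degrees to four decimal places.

-18.6941

set_geometry: r = 53 mm, L = 206 mm, e = 14 mm; θ ← 0°
rotate_crank_by(-8°): θ ← 0° -8° = -8°
rotate_crank_by(-71°): θ ← -8° -71° = -79°
crank pin P = (r cos θ, r sin θ) = (10.112877, -52.026241)
h = r sin θ − e = -52.026241 − 14 = -66.026241
sin φ = h / L = -66.026241 / 206 = -0.32051573
φ = arcsin(-0.32051573) = -18.694117°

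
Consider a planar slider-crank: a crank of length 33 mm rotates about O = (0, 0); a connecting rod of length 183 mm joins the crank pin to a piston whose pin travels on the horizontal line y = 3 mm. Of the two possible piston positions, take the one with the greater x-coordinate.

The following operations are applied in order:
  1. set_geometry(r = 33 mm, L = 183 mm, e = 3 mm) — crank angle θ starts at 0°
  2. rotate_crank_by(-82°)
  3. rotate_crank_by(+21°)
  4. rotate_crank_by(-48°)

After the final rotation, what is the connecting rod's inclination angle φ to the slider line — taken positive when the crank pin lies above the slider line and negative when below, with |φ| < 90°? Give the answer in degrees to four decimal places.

-10.7717

set_geometry: r = 33 mm, L = 183 mm, e = 3 mm; θ ← 0°
rotate_crank_by(-82°): θ ← 0° -82° = -82°
rotate_crank_by(+21°): θ ← -82° +21° = -61°
rotate_crank_by(-48°): θ ← -61° -48° = -109°
crank pin P = (r cos θ, r sin θ) = (-10.743749, -31.202113)
h = r sin θ − e = -31.202113 − 3 = -34.202113
sin φ = h / L = -34.202113 / 183 = -0.18689679
φ = arcsin(-0.18689679) = -10.771740°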